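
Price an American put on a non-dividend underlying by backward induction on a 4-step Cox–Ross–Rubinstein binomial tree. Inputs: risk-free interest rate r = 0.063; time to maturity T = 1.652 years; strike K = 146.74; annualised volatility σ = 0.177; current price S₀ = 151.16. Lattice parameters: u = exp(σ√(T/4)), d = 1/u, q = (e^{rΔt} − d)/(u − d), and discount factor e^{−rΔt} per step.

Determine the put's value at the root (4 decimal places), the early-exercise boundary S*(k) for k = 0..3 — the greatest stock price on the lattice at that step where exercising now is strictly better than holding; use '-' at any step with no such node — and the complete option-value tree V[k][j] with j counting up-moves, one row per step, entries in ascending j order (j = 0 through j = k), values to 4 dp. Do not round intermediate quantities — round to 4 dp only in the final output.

params: Δt=0.41300 u=1.12047 d=0.89248 q=0.58721 e^(-rΔt)=0.97432
t_4 payoffs: 50.8365 26.3375 0.0000 0.0000 0.0000
t_3: node(3,0) S=107.4571 payoff=39.2829 vs cont=35.5142 → 39.2829 [stop]  node(3,1) S=134.9075 payoff=11.8325 vs cont=10.5925 → 11.8325 [stop]  node(3,2) S=169.3704 payoff=0.0000 vs cont=0.0000 → 0.0000 [wait]  node(3,3) S=212.6370 payoff=0.0000 vs cont=0.0000 → 0.0000 [wait]  ⇒ S*(3)=134.9075
t_2: node(2,0) S=120.4025 payoff=26.3375 vs cont=22.5687 → 26.3375 [stop]  node(2,1) S=151.1600 payoff=0.0000 vs cont=4.7588 → 4.7588 [wait]  node(2,2) S=189.7746 payoff=0.0000 vs cont=0.0000 → 0.0000 [wait]  ⇒ S*(2)=120.4025
t_1: node(1,0) S=134.9075 payoff=11.8325 vs cont=13.3152 → 13.3152 [wait]  node(1,1) S=169.3704 payoff=0.0000 vs cont=1.9139 → 1.9139 [wait]  ⇒ S*(1)=-
t_0: node(0,0) S=151.1600 payoff=0.0000 vs cont=6.4502 → 6.4502 [wait]  ⇒ S*(0)=-

price = 6.4502
boundary = - - 120.4025 134.9075
tree:
6.4502
13.3152 1.9139
26.3375 4.7588 0.0000
39.2829 11.8325 0.0000 0.0000
50.8365 26.3375 0.0000 0.0000 0.0000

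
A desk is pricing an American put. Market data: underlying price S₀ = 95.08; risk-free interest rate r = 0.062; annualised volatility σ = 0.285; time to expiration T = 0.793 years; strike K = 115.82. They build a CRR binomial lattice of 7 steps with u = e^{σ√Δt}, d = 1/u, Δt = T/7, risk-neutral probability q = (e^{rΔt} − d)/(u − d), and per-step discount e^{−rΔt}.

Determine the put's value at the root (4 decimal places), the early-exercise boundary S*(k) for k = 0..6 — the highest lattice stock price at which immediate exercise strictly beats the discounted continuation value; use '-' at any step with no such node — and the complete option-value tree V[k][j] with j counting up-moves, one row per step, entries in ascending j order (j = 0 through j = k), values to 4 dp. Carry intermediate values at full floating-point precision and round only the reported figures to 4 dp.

price = 21.7969
boundary = - 86.3832 78.4819 86.3832 78.4819 86.3832 95.0800
tree:
21.7969
29.4368 14.8357
37.3381 21.3051 8.8913
44.5167 29.4368 13.8698 4.2820
51.0386 37.3381 20.7536 7.5183 1.2652
56.9640 44.5167 29.4368 12.7866 2.6147 0.0000
62.3475 51.0386 37.3381 20.7400 5.4037 0.0000 0.0000
67.2385 56.9640 44.5167 29.4368 11.1677 0.0000 0.0000 0.0000

Δt=0.11329, u=1.10068, d=0.90853, q=0.51272, disc=e^(-rΔt)=0.99300
k=7 terminal: V=max(K-S,0) → 67.2385 56.9640 44.5167 29.4368 11.1677 0.0000 0.0000 0.0000
k=6: j=0 S=53.4725 intr=62.3475 cont=61.5368 V=62.3475[EX]; j=1 S=64.7814 intr=51.0386 cont=50.2280 V=51.0386[EX]; j=2 S=78.4819 intr=37.3381 cont=36.5274 V=37.3381[EX]; j=3 S=95.0800 intr=20.7400 cont=19.9294 V=20.7400[EX]; j=4 S=115.1884 intr=0.6316 cont=5.4037 V=5.4037[hold]; j=5 S=139.5495 intr=0.0000 cont=0.0000 V=0.0000[hold]; j=6 S=169.0627 intr=0.0000 cont=0.0000 V=0.0000[hold]  S*(6)=95.0800
k=5: j=0 S=58.8560 intr=56.9640 cont=56.1534 V=56.9640[EX]; j=1 S=71.3033 intr=44.5167 cont=43.7060 V=44.5167[EX]; j=2 S=86.3832 intr=29.4368 cont=28.6261 V=29.4368[EX]; j=3 S=104.6523 intr=11.1677 cont=12.7866 V=12.7866[hold]; j=4 S=126.7852 intr=0.0000 cont=2.6147 V=2.6147[hold]; j=5 S=153.5988 intr=0.0000 cont=0.0000 V=0.0000[hold]  S*(5)=86.3832
k=4: j=0 S=64.7814 intr=51.0386 cont=50.2280 V=51.0386[EX]; j=1 S=78.4819 intr=37.3381 cont=36.5274 V=37.3381[EX]; j=2 S=95.0800 intr=20.7400 cont=20.7536 V=20.7536[hold]; j=3 S=115.1884 intr=0.6316 cont=7.5183 V=7.5183[hold]; j=4 S=139.5495 intr=0.0000 cont=1.2652 V=1.2652[hold]  S*(4)=78.4819
k=3: j=0 S=71.3033 intr=44.5167 cont=43.7060 V=44.5167[EX]; j=1 S=86.3832 intr=29.4368 cont=28.6331 V=29.4368[EX]; j=2 S=104.6523 intr=11.1677 cont=13.8698 V=13.8698[hold]; j=3 S=126.7852 intr=0.0000 cont=4.2820 V=4.2820[hold]  S*(3)=86.3832
k=2: j=0 S=78.4819 intr=37.3381 cont=36.5274 V=37.3381[EX]; j=1 S=95.0800 intr=20.7400 cont=21.3051 V=21.3051[hold]; j=2 S=115.1884 intr=0.6316 cont=8.8913 V=8.8913[hold]  S*(2)=78.4819
k=1: j=0 S=86.3832 intr=29.4368 cont=28.9139 V=29.4368[EX]; j=1 S=104.6523 intr=11.1677 cont=14.8357 V=14.8357[hold]  S*(1)=86.3832
k=0: j=0 S=95.0800 intr=20.7400 cont=21.7969 V=21.7969[hold]  S*(0)=-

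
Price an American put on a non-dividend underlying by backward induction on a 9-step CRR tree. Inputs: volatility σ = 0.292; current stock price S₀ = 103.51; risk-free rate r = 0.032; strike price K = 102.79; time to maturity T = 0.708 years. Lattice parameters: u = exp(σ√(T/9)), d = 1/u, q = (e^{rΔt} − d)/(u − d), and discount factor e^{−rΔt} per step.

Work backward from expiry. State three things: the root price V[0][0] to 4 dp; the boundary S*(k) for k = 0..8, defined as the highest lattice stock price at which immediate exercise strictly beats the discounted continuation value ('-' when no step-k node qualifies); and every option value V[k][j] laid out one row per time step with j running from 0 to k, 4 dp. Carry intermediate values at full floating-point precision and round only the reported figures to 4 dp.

price = 9.0099
boundary = - - - - 74.5949 68.7292 74.5949 80.9613 87.8710
tree:
9.0099
12.5440 5.4490
16.9736 8.0870 2.7845
22.2534 11.6717 4.4697 1.0788
28.1951 16.3027 7.0048 1.9053 0.2409
34.0608 21.9160 10.6569 3.3132 0.4781 0.0000
39.4654 28.1951 15.6194 5.6465 0.9489 0.0000 0.0000
44.4449 34.0608 21.8287 9.3619 1.8833 0.0000 0.0000 0.0000
49.0328 39.4654 28.1951 14.9190 3.7381 0.0000 0.0000 0.0000 0.0000
53.2600 44.4449 34.0608 21.8287 7.4195 0.0000 0.0000 0.0000 0.0000 0.0000

Δt=0.07867, u=1.08535, d=0.92137, q=0.49491, disc=e^(-rΔt)=0.99749
k=9 terminal: V=max(K-S,0) → 53.2600 44.4449 34.0608 21.8287 7.4195 0.0000 0.0000 0.0000 0.0000 0.0000
k=8: j=0 S=53.7572 intr=49.0328 cont=48.7744 V=49.0328[EX]; j=1 S=63.3246 intr=39.4654 cont=39.2069 V=39.4654[EX]; j=2 S=74.5949 intr=28.1951 cont=27.9366 V=28.1951[EX]; j=3 S=87.8710 intr=14.9190 cont=14.6605 V=14.9190[EX]; j=4 S=103.5100 intr=0.0000 cont=3.7381 V=3.7381[hold]; j=5 S=121.9323 intr=0.0000 cont=0.0000 V=0.0000[hold]; j=6 S=143.6334 intr=0.0000 cont=0.0000 V=0.0000[hold]; j=7 S=169.1967 intr=0.0000 cont=0.0000 V=0.0000[hold]; j=8 S=199.3097 intr=0.0000 cont=0.0000 V=0.0000[hold]  S*(8)=87.8710
k=7: j=0 S=58.3451 intr=44.4449 cont=44.1864 V=44.4449[EX]; j=1 S=68.7292 intr=34.0608 cont=33.8024 V=34.0608[EX]; j=2 S=80.9613 intr=21.8287 cont=21.5703 V=21.8287[EX]; j=3 S=95.3705 intr=7.4195 cont=9.3619 V=9.3619[hold]; j=4 S=112.3442 intr=0.0000 cont=1.8833 V=1.8833[hold]; j=5 S=132.3388 intr=0.0000 cont=0.0000 V=0.0000[hold]; j=6 S=155.8919 intr=0.0000 cont=0.0000 V=0.0000[hold]; j=7 S=183.6370 intr=0.0000 cont=0.0000 V=0.0000[hold]  S*(7)=80.9613
k=6: j=0 S=63.3246 intr=39.4654 cont=39.2069 V=39.4654[EX]; j=1 S=74.5949 intr=28.1951 cont=27.9366 V=28.1951[EX]; j=2 S=87.8710 intr=14.9190 cont=15.6194 V=15.6194[hold]; j=3 S=103.5100 intr=0.0000 cont=5.6465 V=5.6465[hold]; j=4 S=121.9323 intr=0.0000 cont=0.9489 V=0.9489[hold]; j=5 S=143.6334 intr=0.0000 cont=0.0000 V=0.0000[hold]; j=6 S=169.1967 intr=0.0000 cont=0.0000 V=0.0000[hold]  S*(6)=74.5949
k=5: j=0 S=68.7292 intr=34.0608 cont=33.8024 V=34.0608[EX]; j=1 S=80.9613 intr=21.8287 cont=21.9160 V=21.9160[hold]; j=2 S=95.3705 intr=7.4195 cont=10.6569 V=10.6569[hold]; j=3 S=112.3442 intr=0.0000 cont=3.3132 V=3.3132[hold]; j=4 S=132.3388 intr=0.0000 cont=0.4781 V=0.4781[hold]; j=5 S=155.8919 intr=0.0000 cont=0.0000 V=0.0000[hold]  S*(5)=68.7292
k=4: j=0 S=74.5949 intr=28.1951 cont=27.9798 V=28.1951[EX]; j=1 S=87.8710 intr=14.9190 cont=16.3027 V=16.3027[hold]; j=2 S=103.5100 intr=0.0000 cont=7.0048 V=7.0048[hold]; j=3 S=121.9323 intr=0.0000 cont=1.9053 V=1.9053[hold]; j=4 S=143.6334 intr=0.0000 cont=0.2409 V=0.2409[hold]  S*(4)=74.5949
k=3: j=0 S=80.9613 intr=21.8287 cont=22.2534 V=22.2534[hold]; j=1 S=95.3705 intr=7.4195 cont=11.6717 V=11.6717[hold]; j=2 S=112.3442 intr=0.0000 cont=4.4697 V=4.4697[hold]; j=3 S=132.3388 intr=0.0000 cont=1.0788 V=1.0788[hold]  S*(3)=-
k=2: j=0 S=87.8710 intr=14.9190 cont=16.9736 V=16.9736[hold]; j=1 S=103.5100 intr=0.0000 cont=8.0870 V=8.0870[hold]; j=2 S=121.9323 intr=0.0000 cont=2.7845 V=2.7845[hold]  S*(2)=-
k=1: j=0 S=95.3705 intr=7.4195 cont=12.5440 V=12.5440[hold]; j=1 S=112.3442 intr=0.0000 cont=5.4490 V=5.4490[hold]  S*(1)=-
k=0: j=0 S=103.5100 intr=0.0000 cont=9.0099 V=9.0099[hold]  S*(0)=-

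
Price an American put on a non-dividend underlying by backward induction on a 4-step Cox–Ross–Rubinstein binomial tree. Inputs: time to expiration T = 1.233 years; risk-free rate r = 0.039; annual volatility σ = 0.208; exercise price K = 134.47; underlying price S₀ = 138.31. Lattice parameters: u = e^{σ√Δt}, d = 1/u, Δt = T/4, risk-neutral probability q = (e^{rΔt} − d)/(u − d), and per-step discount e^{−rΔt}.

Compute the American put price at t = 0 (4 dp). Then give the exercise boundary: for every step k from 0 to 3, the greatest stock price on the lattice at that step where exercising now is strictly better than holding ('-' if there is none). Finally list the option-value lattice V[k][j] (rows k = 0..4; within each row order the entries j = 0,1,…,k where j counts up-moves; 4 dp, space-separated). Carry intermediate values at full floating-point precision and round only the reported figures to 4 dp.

price = 8.1393
boundary = - - 109.7860 97.8124
tree:
8.1393
14.4542 2.5774
24.6840 5.4735 0.0000
36.6576 11.6236 0.0000 0.0000
47.3254 24.6840 0.0000 0.0000 0.0000

params: Δt=0.30825 u=1.12241 d=0.89094 q=0.52341 e^(-rΔt)=0.98805
t_4 payoffs: 47.3254 24.6840 0.0000 0.0000 0.0000
t_3: node(3,0) S=97.8124 payoff=36.6576 vs cont=35.0507 → 36.6576 [stop]  node(3,1) S=123.2254 payoff=11.2446 vs cont=11.6236 → 11.6236 [wait]  node(3,2) S=155.2411 payoff=0.0000 vs cont=0.0000 → 0.0000 [wait]  node(3,3) S=195.5750 payoff=0.0000 vs cont=0.0000 → 0.0000 [wait]  ⇒ S*(3)=97.8124
t_2: node(2,0) S=109.7860 payoff=24.6840 vs cont=23.2731 → 24.6840 [stop]  node(2,1) S=138.3100 payoff=0.0000 vs cont=5.4735 → 5.4735 [wait]  node(2,2) S=174.2449 payoff=0.0000 vs cont=0.0000 → 0.0000 [wait]  ⇒ S*(2)=109.7860
t_1: node(1,0) S=123.2254 payoff=11.2446 vs cont=14.4542 → 14.4542 [wait]  node(1,1) S=155.2411 payoff=0.0000 vs cont=2.5774 → 2.5774 [wait]  ⇒ S*(1)=-
t_0: node(0,0) S=138.3100 payoff=0.0000 vs cont=8.1393 → 8.1393 [wait]  ⇒ S*(0)=-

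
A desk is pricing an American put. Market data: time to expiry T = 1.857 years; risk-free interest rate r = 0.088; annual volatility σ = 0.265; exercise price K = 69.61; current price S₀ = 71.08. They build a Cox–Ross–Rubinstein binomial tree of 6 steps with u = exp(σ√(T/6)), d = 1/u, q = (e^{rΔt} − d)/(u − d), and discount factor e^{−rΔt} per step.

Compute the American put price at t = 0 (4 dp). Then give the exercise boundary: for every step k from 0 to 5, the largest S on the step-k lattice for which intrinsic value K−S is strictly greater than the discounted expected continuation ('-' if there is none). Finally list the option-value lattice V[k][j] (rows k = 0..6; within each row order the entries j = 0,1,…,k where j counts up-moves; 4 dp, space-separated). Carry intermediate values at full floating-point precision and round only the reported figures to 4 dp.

price = 5.5344
boundary = - - 52.9291 45.6738 52.9291 61.3368
tree:
5.5344
9.7855 2.4213
16.6809 4.7759 0.6650
23.9362 9.1327 1.5409 0.0000
30.1969 16.6809 3.5705 0.0000 0.0000
35.5994 23.9362 8.2732 0.0000 0.0000 0.0000
40.2614 30.1969 16.6809 0.0000 0.0000 0.0000 0.0000

Δt=0.30950  u=1.15885  d=0.86293  q=0.55651  discount=0.97313
step 6 (expiry): payoffs max(K−S,0) = 40.2614 30.1969 16.6809 0.0000 0.0000 0.0000 0.0000
step 5: (k=5,j=0): S=34.0106, (K−S)⁺=35.5994, hold=33.7291 ⇒ V=35.5994 exercise | (k=5,j=1): S=45.6738, (K−S)⁺=23.9362, hold=22.0658 ⇒ V=23.9362 exercise | (k=5,j=2): S=61.3368, (K−S)⁺=8.2732, hold=7.1990 ⇒ V=8.2732 exercise | (k=5,j=3): S=82.3709, (K−S)⁺=0.0000, hold=0.0000 ⇒ V=0.0000 continue | (k=5,j=4): S=110.6184, (K−S)⁺=0.0000, hold=0.0000 ⇒ V=0.0000 continue | (k=5,j=5): S=148.5527, (K−S)⁺=0.0000, hold=0.0000 ⇒ V=0.0000 continue  boundary S*=61.3368
step 4: (k=4,j=0): S=39.4131, (K−S)⁺=30.1969, hold=28.3266 ⇒ V=30.1969 exercise | (k=4,j=1): S=52.9291, (K−S)⁺=16.6809, hold=14.8106 ⇒ V=16.6809 exercise | (k=4,j=2): S=71.0800, (K−S)⁺=0.0000, hold=3.5705 ⇒ V=3.5705 continue | (k=4,j=3): S=95.4554, (K−S)⁺=0.0000, hold=0.0000 ⇒ V=0.0000 continue | (k=4,j=4): S=128.1899, (K−S)⁺=0.0000, hold=0.0000 ⇒ V=0.0000 continue  boundary S*=52.9291
step 3: (k=3,j=0): S=45.6738, (K−S)⁺=23.9362, hold=22.0658 ⇒ V=23.9362 exercise | (k=3,j=1): S=61.3368, (K−S)⁺=8.2732, hold=9.1327 ⇒ V=9.1327 continue | (k=3,j=2): S=82.3709, (K−S)⁺=0.0000, hold=1.5409 ⇒ V=1.5409 continue | (k=3,j=3): S=110.6184, (K−S)⁺=0.0000, hold=0.0000 ⇒ V=0.0000 continue  boundary S*=45.6738
step 2: (k=2,j=0): S=52.9291, (K−S)⁺=16.6809, hold=15.2761 ⇒ V=16.6809 exercise | (k=2,j=1): S=71.0800, (K−S)⁺=0.0000, hold=4.7759 ⇒ V=4.7759 continue | (k=2,j=2): S=95.4554, (K−S)⁺=0.0000, hold=0.6650 ⇒ V=0.6650 continue  boundary S*=52.9291
step 1: (k=1,j=0): S=61.3368, (K−S)⁺=8.2732, hold=9.7855 ⇒ V=9.7855 continue | (k=1,j=1): S=82.3709, (K−S)⁺=0.0000, hold=2.4213 ⇒ V=2.4213 continue  boundary S*=-
step 0: (k=0,j=0): S=71.0800, (K−S)⁺=0.0000, hold=5.5344 ⇒ V=5.5344 continue  boundary S*=-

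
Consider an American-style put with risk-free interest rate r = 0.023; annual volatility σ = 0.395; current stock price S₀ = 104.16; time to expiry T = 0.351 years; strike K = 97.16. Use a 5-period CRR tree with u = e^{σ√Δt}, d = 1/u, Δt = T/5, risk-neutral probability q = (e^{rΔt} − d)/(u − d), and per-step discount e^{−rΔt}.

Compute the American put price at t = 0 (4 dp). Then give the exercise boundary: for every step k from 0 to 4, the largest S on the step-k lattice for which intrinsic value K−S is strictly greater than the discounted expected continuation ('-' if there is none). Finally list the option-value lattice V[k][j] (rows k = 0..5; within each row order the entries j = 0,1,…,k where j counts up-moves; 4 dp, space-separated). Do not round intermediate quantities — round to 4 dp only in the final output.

price = 6.1000
boundary = - - - 76.0932 84.4885
tree:
6.1000
9.5307 2.4272
14.4583 4.2578 0.4645
21.0668 7.3924 0.8975 0.0000
28.6279 12.6715 1.7339 0.0000 0.0000
35.4376 21.0668 3.3500 0.0000 0.0000 0.0000

Δt=0.07020  u=1.11033  d=0.90063  q=0.48157  discount=0.99839
step 5 (expiry): payoffs max(K−S,0) = 35.4376 21.0668 3.3500 0.0000 0.0000 0.0000
step 4: (k=4,j=0): S=68.5321, (K−S)⁺=28.6279, hold=28.4711 ⇒ V=28.6279 exercise | (k=4,j=1): S=84.4885, (K−S)⁺=12.6715, hold=12.5148 ⇒ V=12.6715 exercise | (k=4,j=2): S=104.1600, (K−S)⁺=0.0000, hold=1.7339 ⇒ V=1.7339 continue | (k=4,j=3): S=128.4116, (K−S)⁺=0.0000, hold=0.0000 ⇒ V=0.0000 continue | (k=4,j=4): S=158.3098, (K−S)⁺=0.0000, hold=0.0000 ⇒ V=0.0000 continue  boundary S*=84.4885
step 3: (k=3,j=0): S=76.0932, (K−S)⁺=21.0668, hold=20.9100 ⇒ V=21.0668 exercise | (k=3,j=1): S=93.8100, (K−S)⁺=3.3500, hold=7.3924 ⇒ V=7.3924 continue | (k=3,j=2): S=115.6519, (K−S)⁺=0.0000, hold=0.8975 ⇒ V=0.8975 continue | (k=3,j=3): S=142.5791, (K−S)⁺=0.0000, hold=0.0000 ⇒ V=0.0000 continue  boundary S*=76.0932
step 2: (k=2,j=0): S=84.4885, (K−S)⁺=12.6715, hold=14.4583 ⇒ V=14.4583 continue | (k=2,j=1): S=104.1600, (K−S)⁺=0.0000, hold=4.2578 ⇒ V=4.2578 continue | (k=2,j=2): S=128.4116, (K−S)⁺=0.0000, hold=0.4645 ⇒ V=0.4645 continue  boundary S*=-
step 1: (k=1,j=0): S=93.8100, (K−S)⁺=3.3500, hold=9.5307 ⇒ V=9.5307 continue | (k=1,j=1): S=115.6519, (K−S)⁺=0.0000, hold=2.4272 ⇒ V=2.4272 continue  boundary S*=-
step 0: (k=0,j=0): S=104.1600, (K−S)⁺=0.0000, hold=6.1000 ⇒ V=6.1000 continue  boundary S*=-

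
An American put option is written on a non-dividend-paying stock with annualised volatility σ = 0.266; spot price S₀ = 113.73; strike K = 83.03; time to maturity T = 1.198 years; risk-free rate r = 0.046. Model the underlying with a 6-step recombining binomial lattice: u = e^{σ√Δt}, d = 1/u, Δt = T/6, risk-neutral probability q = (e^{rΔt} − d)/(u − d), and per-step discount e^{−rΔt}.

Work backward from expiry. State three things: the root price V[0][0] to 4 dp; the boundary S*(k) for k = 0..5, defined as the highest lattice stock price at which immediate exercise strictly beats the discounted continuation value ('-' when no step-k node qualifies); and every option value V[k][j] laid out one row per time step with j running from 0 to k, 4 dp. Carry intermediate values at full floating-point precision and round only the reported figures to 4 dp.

price = 1.3993
boundary = - - - - - 62.7732
tree:
1.3993
2.5281 0.3360
4.4806 0.6908 0.0000
7.7383 1.4199 0.0000 0.0000
12.8807 2.9189 0.0000 0.0000 0.0000
20.2568 6.0001 0.0000 0.0000 0.0000 0.0000
27.2916 12.3340 0.0000 0.0000 0.0000 0.0000 0.0000

Δt=0.19967  u=1.12621  d=0.88793  q=0.50904  discount=0.99086
step 6 (expiry): payoffs max(K−S,0) = 27.2916 12.3340 0.0000 0.0000 0.0000 0.0000 0.0000
step 5: (k=5,j=0): S=62.7732, (K−S)⁺=20.2568, hold=19.4976 ⇒ V=20.2568 exercise | (k=5,j=1): S=79.6186, (K−S)⁺=3.4114, hold=6.0001 ⇒ V=6.0001 continue | (k=5,j=2): S=100.9846, (K−S)⁺=0.0000, hold=0.0000 ⇒ V=0.0000 continue | (k=5,j=3): S=128.0841, (K−S)⁺=0.0000, hold=0.0000 ⇒ V=0.0000 continue | (k=5,j=4): S=162.4558, (K−S)⁺=0.0000, hold=0.0000 ⇒ V=0.0000 continue | (k=5,j=5): S=206.0514, (K−S)⁺=0.0000, hold=0.0000 ⇒ V=0.0000 continue  boundary S*=62.7732
step 4: (k=4,j=0): S=70.6960, (K−S)⁺=12.3340, hold=12.8807 ⇒ V=12.8807 continue | (k=4,j=1): S=89.6675, (K−S)⁺=0.0000, hold=2.9189 ⇒ V=2.9189 continue | (k=4,j=2): S=113.7300, (K−S)⁺=0.0000, hold=0.0000 ⇒ V=0.0000 continue | (k=4,j=3): S=144.2498, (K−S)⁺=0.0000, hold=0.0000 ⇒ V=0.0000 continue | (k=4,j=4): S=182.9597, (K−S)⁺=0.0000, hold=0.0000 ⇒ V=0.0000 continue  boundary S*=-
step 3: (k=3,j=0): S=79.6186, (K−S)⁺=3.4114, hold=7.7383 ⇒ V=7.7383 continue | (k=3,j=1): S=100.9846, (K−S)⁺=0.0000, hold=1.4199 ⇒ V=1.4199 continue | (k=3,j=2): S=128.0841, (K−S)⁺=0.0000, hold=0.0000 ⇒ V=0.0000 continue | (k=3,j=3): S=162.4558, (K−S)⁺=0.0000, hold=0.0000 ⇒ V=0.0000 continue  boundary S*=-
step 2: (k=2,j=0): S=89.6675, (K−S)⁺=0.0000, hold=4.4806 ⇒ V=4.4806 continue | (k=2,j=1): S=113.7300, (K−S)⁺=0.0000, hold=0.6908 ⇒ V=0.6908 continue | (k=2,j=2): S=144.2498, (K−S)⁺=0.0000, hold=0.0000 ⇒ V=0.0000 continue  boundary S*=-
step 1: (k=1,j=0): S=100.9846, (K−S)⁺=0.0000, hold=2.5281 ⇒ V=2.5281 continue | (k=1,j=1): S=128.0841, (K−S)⁺=0.0000, hold=0.3360 ⇒ V=0.3360 continue  boundary S*=-
step 0: (k=0,j=0): S=113.7300, (K−S)⁺=0.0000, hold=1.3993 ⇒ V=1.3993 continue  boundary S*=-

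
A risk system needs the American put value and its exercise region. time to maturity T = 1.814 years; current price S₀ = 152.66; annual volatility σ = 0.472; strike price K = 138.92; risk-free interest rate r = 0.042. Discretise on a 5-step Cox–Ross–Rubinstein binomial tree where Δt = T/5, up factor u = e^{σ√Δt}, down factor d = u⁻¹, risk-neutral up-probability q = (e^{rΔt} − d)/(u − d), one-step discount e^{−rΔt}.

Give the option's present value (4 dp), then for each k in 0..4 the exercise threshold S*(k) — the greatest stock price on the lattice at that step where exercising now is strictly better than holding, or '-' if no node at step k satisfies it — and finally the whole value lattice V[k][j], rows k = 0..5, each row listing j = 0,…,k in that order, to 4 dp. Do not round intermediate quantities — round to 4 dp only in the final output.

price = 26.7000
boundary = - - - 65.0604 86.4542
tree:
26.7000
38.9000 13.0471
54.7911 21.2552 3.6959
73.8596 33.8914 6.8988 0.0000
89.9594 52.4658 12.8774 0.0000 0.0000
102.0751 73.8596 24.0370 0.0000 0.0000 0.0000

params: Δt=0.36280 u=1.32883 d=0.75254 q=0.45604 e^(-rΔt)=0.98488
t_5 payoffs: 102.0751 73.8596 24.0370 0.0000 0.0000 0.0000
t_4: node(4,0) S=48.9606 payoff=89.9594 vs cont=87.8586 → 89.9594 [stop]  node(4,1) S=86.4542 payoff=52.4658 vs cont=50.3650 → 52.4658 [stop]  node(4,2) S=152.6600 payoff=0.0000 vs cont=12.8774 → 12.8774 [wait]  node(4,3) S=269.5656 payoff=0.0000 vs cont=0.0000 → 0.0000 [wait]  node(4,4) S=475.9963 payoff=0.0000 vs cont=0.0000 → 0.0000 [wait]  ⇒ S*(4)=86.4542
t_3: node(3,0) S=65.0604 payoff=73.8596 vs cont=71.7589 → 73.8596 [stop]  node(3,1) S=114.8830 payoff=24.0370 vs cont=33.8914 → 33.8914 [wait]  node(3,2) S=202.8593 payoff=0.0000 vs cont=6.8988 → 6.8988 [wait]  node(3,3) S=358.2069 payoff=0.0000 vs cont=0.0000 → 0.0000 [wait]  ⇒ S*(3)=65.0604
t_2: node(2,0) S=86.4542 payoff=52.4658 vs cont=54.7911 → 54.7911 [wait]  node(2,1) S=152.6600 payoff=0.0000 vs cont=21.2552 → 21.2552 [wait]  node(2,2) S=269.5656 payoff=0.0000 vs cont=3.6959 → 3.6959 [wait]  ⇒ S*(2)=-
t_1: node(1,0) S=114.8830 payoff=24.0370 vs cont=38.9000 → 38.9000 [wait]  node(1,1) S=202.8593 payoff=0.0000 vs cont=13.0471 → 13.0471 [wait]  ⇒ S*(1)=-
t_0: node(0,0) S=152.6600 payoff=0.0000 vs cont=26.7000 → 26.7000 [wait]  ⇒ S*(0)=-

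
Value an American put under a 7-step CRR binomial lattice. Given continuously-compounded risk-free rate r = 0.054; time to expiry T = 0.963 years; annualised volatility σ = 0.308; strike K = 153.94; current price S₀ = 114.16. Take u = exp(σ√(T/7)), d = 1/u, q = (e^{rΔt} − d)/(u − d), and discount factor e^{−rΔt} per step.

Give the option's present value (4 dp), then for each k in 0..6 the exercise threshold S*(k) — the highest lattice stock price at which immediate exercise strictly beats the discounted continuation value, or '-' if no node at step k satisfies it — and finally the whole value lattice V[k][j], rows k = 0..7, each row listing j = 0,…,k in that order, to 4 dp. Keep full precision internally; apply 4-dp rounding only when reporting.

params: Δt=0.13757 u=1.12102 d=0.89204 q=0.50404 e^(-rΔt)=0.99260
t_7 payoffs: 102.6279 89.4568 72.9048 52.1042 25.9643 0.0000 0.0000 0.0000
t_6: node(6,0) S=57.5219 payoff=96.4181 vs cont=95.2787 → 96.4181 [stop]  node(6,1) S=72.2870 payoff=81.6530 vs cont=80.5136 → 81.6530 [stop]  node(6,2) S=90.8421 payoff=63.0979 vs cont=61.9585 → 63.0979 [stop]  node(6,3) S=114.1600 payoff=39.7800 vs cont=38.6406 → 39.7800 [stop]  node(6,4) S=143.4633 payoff=10.4767 vs cont=12.7821 → 12.7821 [wait]  node(6,5) S=180.2883 payoff=0.0000 vs cont=0.0000 → 0.0000 [wait]  node(6,6) S=226.5659 payoff=0.0000 vs cont=0.0000 → 0.0000 [wait]  ⇒ S*(6)=114.1600
t_5: node(5,0) S=64.4832 payoff=89.4568 vs cont=88.3174 → 89.4568 [stop]  node(5,1) S=81.0352 payoff=72.9048 vs cont=71.7654 → 72.9048 [stop]  node(5,2) S=101.8358 payoff=52.1042 vs cont=50.9648 → 52.1042 [stop]  node(5,3) S=127.9757 payoff=25.9643 vs cont=25.9784 → 25.9784 [wait]  node(5,4) S=160.8252 payoff=0.0000 vs cont=6.2925 → 6.2925 [wait]  node(5,5) S=202.1069 payoff=0.0000 vs cont=0.0000 → 0.0000 [wait]  ⇒ S*(5)=101.8358
t_4: node(4,0) S=72.2870 payoff=81.6530 vs cont=80.5136 → 81.6530 [stop]  node(4,1) S=90.8421 payoff=63.0979 vs cont=61.9585 → 63.0979 [stop]  node(4,2) S=114.1600 payoff=39.7800 vs cont=38.6477 → 39.7800 [stop]  node(4,3) S=143.4633 payoff=10.4767 vs cont=15.9372 → 15.9372 [wait]  node(4,4) S=180.2883 payoff=0.0000 vs cont=3.0978 → 3.0978 [wait]  ⇒ S*(4)=114.1600
t_3: node(3,0) S=81.0352 payoff=72.9048 vs cont=71.7654 → 72.9048 [stop]  node(3,1) S=101.8358 payoff=52.1042 vs cont=50.9648 → 52.1042 [stop]  node(3,2) S=127.9757 payoff=25.9643 vs cont=27.5569 → 27.5569 [wait]  node(3,3) S=160.8252 payoff=0.0000 vs cont=9.3956 → 9.3956 [wait]  ⇒ S*(3)=101.8358
t_2: node(2,0) S=90.8421 payoff=63.0979 vs cont=61.9585 → 63.0979 [stop]  node(2,1) S=114.1600 payoff=39.7800 vs cont=39.4374 → 39.7800 [stop]  node(2,2) S=143.4633 payoff=10.4767 vs cont=18.2667 → 18.2667 [wait]  ⇒ S*(2)=114.1600
t_1: node(1,0) S=101.8358 payoff=52.1042 vs cont=50.9648 → 52.1042 [stop]  node(1,1) S=127.9757 payoff=25.9643 vs cont=28.7224 → 28.7224 [wait]  ⇒ S*(1)=101.8358
t_0: node(0,0) S=114.1600 payoff=39.7800 vs cont=40.0205 → 40.0205 [wait]  ⇒ S*(0)=-

price = 40.0205
boundary = - 101.8358 114.1600 101.8358 114.1600 101.8358 114.1600
tree:
40.0205
52.1042 28.7224
63.0979 39.7800 18.2667
72.9048 52.1042 27.5569 9.3956
81.6530 63.0979 39.7800 15.9372 3.0978
89.4568 72.9048 52.1042 25.9784 6.2925 0.0000
96.4181 81.6530 63.0979 39.7800 12.7821 0.0000 0.0000
102.6279 89.4568 72.9048 52.1042 25.9643 0.0000 0.0000 0.0000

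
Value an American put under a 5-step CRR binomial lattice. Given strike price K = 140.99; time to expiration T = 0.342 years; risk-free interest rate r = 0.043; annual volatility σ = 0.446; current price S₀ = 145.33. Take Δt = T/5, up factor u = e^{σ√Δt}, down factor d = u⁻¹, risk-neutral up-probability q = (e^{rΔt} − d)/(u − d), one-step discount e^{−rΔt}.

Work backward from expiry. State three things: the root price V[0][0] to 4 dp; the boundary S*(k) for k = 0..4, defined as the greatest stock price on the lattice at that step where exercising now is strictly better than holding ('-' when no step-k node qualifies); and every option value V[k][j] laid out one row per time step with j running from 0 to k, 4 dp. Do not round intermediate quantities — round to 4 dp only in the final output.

price = 12.6060
boundary = - - - 102.4192 115.0905
tree:
12.6060
19.0095 5.8414
27.6898 9.8514 1.5929
38.5708 16.2335 3.0928 0.0000
49.8469 25.8995 6.0053 0.0000 0.0000
59.8816 38.5708 11.6606 0.0000 0.0000 0.0000

Δt=0.06840, u=1.12372, d=0.88990, q=0.48347, disc=e^(-rΔt)=0.99706
k=5 terminal: V=max(K-S,0) → 59.8816 38.5708 11.6606 0.0000 0.0000 0.0000
k=4: j=0 S=91.1431 intr=49.8469 cont=49.4329 V=49.8469[EX]; j=1 S=115.0905 intr=25.8995 cont=25.4854 V=25.8995[EX]; j=2 S=145.3300 intr=0.0000 cont=6.0053 V=6.0053[hold]; j=3 S=183.5148 intr=0.0000 cont=0.0000 V=0.0000[hold]; j=4 S=231.7325 intr=0.0000 cont=0.0000 V=0.0000[hold]  S*(4)=115.0905
k=3: j=0 S=102.4192 intr=38.5708 cont=38.1567 V=38.5708[EX]; j=1 S=129.3294 intr=11.6606 cont=16.2335 V=16.2335[hold]; j=2 S=163.3102 intr=0.0000 cont=3.0928 V=3.0928[hold]; j=3 S=206.2191 intr=0.0000 cont=0.0000 V=0.0000[hold]  S*(3)=102.4192
k=2: j=0 S=115.0905 intr=25.8995 cont=27.6898 V=27.6898[hold]; j=1 S=145.3300 intr=0.0000 cont=9.8514 V=9.8514[hold]; j=2 S=183.5148 intr=0.0000 cont=1.5929 V=1.5929[hold]  S*(2)=-
k=1: j=0 S=129.3294 intr=11.6606 cont=19.0095 V=19.0095[hold]; j=1 S=163.3102 intr=0.0000 cont=5.8414 V=5.8414[hold]  S*(1)=-
k=0: j=0 S=145.3300 intr=0.0000 cont=12.6060 V=12.6060[hold]  S*(0)=-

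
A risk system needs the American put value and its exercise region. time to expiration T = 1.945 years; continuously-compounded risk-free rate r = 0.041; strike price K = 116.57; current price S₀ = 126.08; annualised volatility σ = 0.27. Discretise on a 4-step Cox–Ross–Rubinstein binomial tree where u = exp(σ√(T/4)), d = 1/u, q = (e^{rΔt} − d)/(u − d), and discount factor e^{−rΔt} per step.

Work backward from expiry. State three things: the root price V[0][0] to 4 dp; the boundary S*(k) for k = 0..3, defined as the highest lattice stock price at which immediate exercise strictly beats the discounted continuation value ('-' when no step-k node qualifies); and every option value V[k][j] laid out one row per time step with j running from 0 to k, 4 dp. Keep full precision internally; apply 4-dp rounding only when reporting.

Δt=0.48625  u=1.20717  d=0.82839  q=0.50623  discount=0.98026
step 4 (expiry): payoffs max(K−S,0) = 57.1985 30.0508 0.0000 0.0000 0.0000
step 3: (k=3,j=0): S=71.6713, (K−S)⁺=44.8987, hold=42.5977 ⇒ V=44.8987 exercise | (k=3,j=1): S=104.4430, (K−S)⁺=12.1270, hold=14.5453 ⇒ V=14.5453 continue | (k=3,j=2): S=152.1995, (K−S)⁺=0.0000, hold=0.0000 ⇒ V=0.0000 continue | (k=3,j=3): S=221.7926, (K−S)⁺=0.0000, hold=0.0000 ⇒ V=0.0000 continue  boundary S*=71.6713
step 2: (k=2,j=0): S=86.5192, (K−S)⁺=30.0508, hold=28.9499 ⇒ V=30.0508 exercise | (k=2,j=1): S=126.0800, (K−S)⁺=0.0000, hold=7.0403 ⇒ V=7.0403 continue | (k=2,j=2): S=183.7300, (K−S)⁺=0.0000, hold=0.0000 ⇒ V=0.0000 continue  boundary S*=86.5192
step 1: (k=1,j=0): S=104.4430, (K−S)⁺=12.1270, hold=18.0389 ⇒ V=18.0389 continue | (k=1,j=1): S=152.1995, (K−S)⁺=0.0000, hold=3.4076 ⇒ V=3.4076 continue  boundary S*=-
step 0: (k=0,j=0): S=126.0800, (K−S)⁺=0.0000, hold=10.4223 ⇒ V=10.4223 continue  boundary S*=-

price = 10.4223
boundary = - - 86.5192 71.6713
tree:
10.4223
18.0389 3.4076
30.0508 7.0403 0.0000
44.8987 14.5453 0.0000 0.0000
57.1985 30.0508 0.0000 0.0000 0.0000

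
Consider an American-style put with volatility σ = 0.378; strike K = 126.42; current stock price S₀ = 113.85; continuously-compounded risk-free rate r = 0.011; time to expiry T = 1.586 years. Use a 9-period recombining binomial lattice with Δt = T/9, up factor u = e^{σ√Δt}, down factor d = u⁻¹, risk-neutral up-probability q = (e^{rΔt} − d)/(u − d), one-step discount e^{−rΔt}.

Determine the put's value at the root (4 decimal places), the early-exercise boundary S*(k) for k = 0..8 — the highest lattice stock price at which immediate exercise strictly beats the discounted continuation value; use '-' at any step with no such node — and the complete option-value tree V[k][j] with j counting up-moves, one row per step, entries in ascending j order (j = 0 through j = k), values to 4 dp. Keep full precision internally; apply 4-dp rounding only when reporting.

price = 28.2847
boundary = - - - - 60.3501 70.7280 60.3501 70.7280 82.8906
tree:
28.2847
36.6195 18.8705
46.0384 26.0001 10.7955
56.0712 34.7562 16.0947 4.7801
66.0699 44.8698 23.3348 7.8817 1.2530
74.9251 55.6920 32.6800 12.7445 2.3532 0.0000
82.4810 66.0699 43.8248 20.0705 4.4195 0.0000 0.0000
88.9282 74.9251 55.6920 30.4357 8.3001 0.0000 0.0000 0.0000
94.4294 82.4810 66.0699 43.5294 15.5881 0.0000 0.0000 0.0000 0.0000
99.1234 88.9282 74.9251 55.6920 29.2753 0.0000 0.0000 0.0000 0.0000 0.0000

Δt=0.17622, u=1.17196, d=0.85327, q=0.46650, disc=e^(-rΔt)=0.99806
k=9 terminal: V=max(K-S,0) → 99.1234 88.9282 74.9251 55.6920 29.2753 0.0000 0.0000 0.0000 0.0000 0.0000
k=8: j=0 S=31.9906 intr=94.4294 cont=94.1846 V=94.4294[EX]; j=1 S=43.9390 intr=82.4810 cont=82.2362 V=82.4810[EX]; j=2 S=60.3501 intr=66.0699 cont=65.8251 V=66.0699[EX]; j=3 S=82.8906 intr=43.5294 cont=43.2846 V=43.5294[EX]; j=4 S=113.8500 intr=12.5700 cont=15.5881 V=15.5881[hold]; j=5 S=156.3726 intr=0.0000 cont=0.0000 V=0.0000[hold]; j=6 S=214.7773 intr=0.0000 cont=0.0000 V=0.0000[hold]; j=7 S=294.9960 intr=0.0000 cont=0.0000 V=0.0000[hold]; j=8 S=405.1760 intr=0.0000 cont=0.0000 V=0.0000[hold]  S*(8)=82.8906
k=7: j=0 S=37.4918 intr=88.9282 cont=88.6834 V=88.9282[EX]; j=1 S=51.4949 intr=74.9251 cont=74.6803 V=74.9251[EX]; j=2 S=70.7280 intr=55.6920 cont=55.4472 V=55.6920[EX]; j=3 S=97.1447 intr=29.2753 cont=30.4357 V=30.4357[hold]; j=4 S=133.4280 intr=0.0000 cont=8.3001 V=8.3001[hold]; j=5 S=183.2629 intr=0.0000 cont=0.0000 V=0.0000[hold]; j=6 S=251.7110 intr=0.0000 cont=0.0000 V=0.0000[hold]; j=7 S=345.7243 intr=0.0000 cont=0.0000 V=0.0000[hold]  S*(7)=70.7280
k=6: j=0 S=43.9390 intr=82.4810 cont=82.2362 V=82.4810[EX]; j=1 S=60.3501 intr=66.0699 cont=65.8251 V=66.0699[EX]; j=2 S=82.8906 intr=43.5294 cont=43.8248 V=43.8248[hold]; j=3 S=113.8500 intr=12.5700 cont=20.0705 V=20.0705[hold]; j=4 S=156.3726 intr=0.0000 cont=4.4195 V=4.4195[hold]; j=5 S=214.7773 intr=0.0000 cont=0.0000 V=0.0000[hold]; j=6 S=294.9960 intr=0.0000 cont=0.0000 V=0.0000[hold]  S*(6)=60.3501
k=5: j=0 S=51.4949 intr=74.9251 cont=74.6803 V=74.9251[EX]; j=1 S=70.7280 intr=55.6920 cont=55.5847 V=55.6920[EX]; j=2 S=97.1447 intr=29.2753 cont=32.6800 V=32.6800[hold]; j=3 S=133.4280 intr=0.0000 cont=12.7445 V=12.7445[hold]; j=4 S=183.2629 intr=0.0000 cont=2.3532 V=2.3532[hold]; j=5 S=251.7110 intr=0.0000 cont=0.0000 V=0.0000[hold]  S*(5)=70.7280
k=4: j=0 S=60.3501 intr=66.0699 cont=65.8251 V=66.0699[EX]; j=1 S=82.8906 intr=43.5294 cont=44.8698 V=44.8698[hold]; j=2 S=113.8500 intr=12.5700 cont=23.3348 V=23.3348[hold]; j=3 S=156.3726 intr=0.0000 cont=7.8817 V=7.8817[hold]; j=4 S=214.7773 intr=0.0000 cont=1.2530 V=1.2530[hold]  S*(4)=60.3501
k=3: j=0 S=70.7280 intr=55.6920 cont=56.0712 V=56.0712[hold]; j=1 S=97.1447 intr=29.2753 cont=34.7562 V=34.7562[hold]; j=2 S=133.4280 intr=0.0000 cont=16.0947 V=16.0947[hold]; j=3 S=183.2629 intr=0.0000 cont=4.7801 V=4.7801[hold]  S*(3)=-
k=2: j=0 S=82.8906 intr=43.5294 cont=46.0384 V=46.0384[hold]; j=1 S=113.8500 intr=12.5700 cont=26.0001 V=26.0001[hold]; j=2 S=156.3726 intr=0.0000 cont=10.7955 V=10.7955[hold]  S*(2)=-
k=1: j=0 S=97.1447 intr=29.2753 cont=36.6195 V=36.6195[hold]; j=1 S=133.4280 intr=0.0000 cont=18.8705 V=18.8705[hold]  S*(1)=-
k=0: j=0 S=113.8500 intr=12.5700 cont=28.2847 V=28.2847[hold]  S*(0)=-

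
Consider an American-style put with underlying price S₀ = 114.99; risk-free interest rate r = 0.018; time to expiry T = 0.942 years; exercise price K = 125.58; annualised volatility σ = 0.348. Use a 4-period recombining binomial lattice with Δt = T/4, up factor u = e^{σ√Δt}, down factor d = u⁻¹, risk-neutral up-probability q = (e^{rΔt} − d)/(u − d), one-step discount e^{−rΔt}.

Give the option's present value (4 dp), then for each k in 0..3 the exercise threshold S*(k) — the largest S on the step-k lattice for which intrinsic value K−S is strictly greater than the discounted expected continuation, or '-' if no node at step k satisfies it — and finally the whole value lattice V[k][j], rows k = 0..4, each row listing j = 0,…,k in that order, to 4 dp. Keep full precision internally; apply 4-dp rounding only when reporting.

Δt=0.23550  u=1.18398  d=0.84461  q=0.47040  discount=0.99577
step 4 (expiry): payoffs max(K−S,0) = 67.0622 43.5498 10.5900 0.0000 0.0000
step 3: (k=3,j=0): S=69.2837, (K−S)⁺=56.2963, hold=55.7651 ⇒ V=56.2963 exercise | (k=3,j=1): S=97.1219, (K−S)⁺=28.4581, hold=27.9269 ⇒ V=28.4581 exercise | (k=3,j=2): S=136.1454, (K−S)⁺=0.0000, hold=5.5848 ⇒ V=5.5848 continue | (k=3,j=3): S=190.8487, (K−S)⁺=0.0000, hold=0.0000 ⇒ V=0.0000 continue  boundary S*=97.1219
step 2: (k=2,j=0): S=82.0302, (K−S)⁺=43.5498, hold=43.0186 ⇒ V=43.5498 exercise | (k=2,j=1): S=114.9900, (K−S)⁺=10.5900, hold=17.6237 ⇒ V=17.6237 continue | (k=2,j=2): S=161.1930, (K−S)⁺=0.0000, hold=2.9452 ⇒ V=2.9452 continue  boundary S*=82.0302
step 1: (k=1,j=0): S=97.1219, (K−S)⁺=28.4581, hold=31.2216 ⇒ V=31.2216 continue | (k=1,j=1): S=136.1454, (K−S)⁺=0.0000, hold=10.6736 ⇒ V=10.6736 continue  boundary S*=-
step 0: (k=0,j=0): S=114.9900, (K−S)⁺=10.5900, hold=21.4647 ⇒ V=21.4647 continue  boundary S*=-

price = 21.4647
boundary = - - 82.0302 97.1219
tree:
21.4647
31.2216 10.6736
43.5498 17.6237 2.9452
56.2963 28.4581 5.5848 0.0000
67.0622 43.5498 10.5900 0.0000 0.0000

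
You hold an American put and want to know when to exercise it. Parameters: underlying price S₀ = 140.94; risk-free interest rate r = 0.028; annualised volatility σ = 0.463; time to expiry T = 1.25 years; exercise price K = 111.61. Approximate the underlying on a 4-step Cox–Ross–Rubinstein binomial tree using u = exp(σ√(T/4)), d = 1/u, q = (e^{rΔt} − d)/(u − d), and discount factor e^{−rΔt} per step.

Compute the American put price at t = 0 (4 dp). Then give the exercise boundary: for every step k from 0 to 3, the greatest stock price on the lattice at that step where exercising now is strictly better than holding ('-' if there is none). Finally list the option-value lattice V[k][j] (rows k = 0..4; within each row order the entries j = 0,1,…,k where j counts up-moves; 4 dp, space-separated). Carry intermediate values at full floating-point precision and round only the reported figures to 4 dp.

Δt=0.31250, u=1.29541, d=0.77196, q=0.45244, disc=e^(-rΔt)=0.99129
k=4 terminal: V=max(K-S,0) → 61.5594 27.6211 0.0000 0.0000 0.0000
k=3: j=0 S=64.8359 intr=46.7741 cont=45.8018 V=46.7741[EX]; j=1 S=108.7998 intr=2.8102 cont=14.9924 V=14.9924[hold]; j=2 S=182.5747 intr=0.0000 cont=0.0000 V=0.0000[hold]; j=3 S=306.3747 intr=0.0000 cont=0.0000 V=0.0000[hold]  S*(3)=64.8359
k=2: j=0 S=83.9889 intr=27.6211 cont=32.1125 V=32.1125[hold]; j=1 S=140.9400 intr=0.0000 cont=8.1377 V=8.1377[hold]; j=2 S=236.5085 intr=0.0000 cont=0.0000 V=0.0000[hold]  S*(2)=-
k=1: j=0 S=108.7998 intr=2.8102 cont=21.0800 V=21.0800[hold]; j=1 S=182.5747 intr=0.0000 cont=4.4170 V=4.4170[hold]  S*(1)=-
k=0: j=0 S=140.9400 intr=0.0000 cont=13.4230 V=13.4230[hold]  S*(0)=-

price = 13.4230
boundary = - - - 64.8359
tree:
13.4230
21.0800 4.4170
32.1125 8.1377 0.0000
46.7741 14.9924 0.0000 0.0000
61.5594 27.6211 0.0000 0.0000 0.0000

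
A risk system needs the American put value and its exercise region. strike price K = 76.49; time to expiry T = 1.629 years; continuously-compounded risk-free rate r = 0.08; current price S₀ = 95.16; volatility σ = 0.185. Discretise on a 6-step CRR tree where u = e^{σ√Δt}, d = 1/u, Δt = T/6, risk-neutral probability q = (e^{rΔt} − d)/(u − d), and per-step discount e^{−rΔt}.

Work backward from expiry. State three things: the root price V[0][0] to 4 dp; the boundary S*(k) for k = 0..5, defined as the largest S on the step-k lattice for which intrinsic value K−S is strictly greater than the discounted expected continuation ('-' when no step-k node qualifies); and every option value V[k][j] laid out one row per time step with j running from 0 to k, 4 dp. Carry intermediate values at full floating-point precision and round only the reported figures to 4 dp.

price = 0.6198
boundary = - - - - 64.7140 71.2627
tree:
0.6198
1.3482 0.1359
2.8713 0.3384 0.0000
5.9397 0.8428 0.0000 0.0000
11.7760 2.0990 0.0000 0.0000 0.0000
17.7229 5.2273 0.0000 0.0000 0.0000 0.0000
23.1233 11.7760 0.0000 0.0000 0.0000 0.0000 0.0000

params: Δt=0.27150 u=1.10119 d=0.90810 q=0.58964 e^(-rΔt)=0.97851
t_6 payoffs: 23.1233 11.7760 0.0000 0.0000 0.0000 0.0000 0.0000
t_5: node(5,0) S=58.7671 payoff=17.7229 vs cont=16.0794 → 17.7229 [stop]  node(5,1) S=71.2627 payoff=5.2273 vs cont=4.7286 → 5.2273 [stop]  node(5,2) S=86.4153 payoff=0.0000 vs cont=0.0000 → 0.0000 [wait]  node(5,3) S=104.7897 payoff=0.0000 vs cont=0.0000 → 0.0000 [wait]  node(5,4) S=127.0710 payoff=0.0000 vs cont=0.0000 → 0.0000 [wait]  node(5,5) S=154.0900 payoff=0.0000 vs cont=0.0000 → 0.0000 [wait]  ⇒ S*(5)=71.2627
t_4: node(4,0) S=64.7140 payoff=11.7760 vs cont=10.1325 → 11.7760 [stop]  node(4,1) S=78.4741 payoff=0.0000 vs cont=2.0990 → 2.0990 [wait]  node(4,2) S=95.1600 payoff=0.0000 vs cont=0.0000 → 0.0000 [wait]  node(4,3) S=115.3938 payoff=0.0000 vs cont=0.0000 → 0.0000 [wait]  node(4,4) S=139.9299 payoff=0.0000 vs cont=0.0000 → 0.0000 [wait]  ⇒ S*(4)=64.7140
t_3: node(3,0) S=71.2627 payoff=5.2273 vs cont=5.9397 → 5.9397 [wait]  node(3,1) S=86.4153 payoff=0.0000 vs cont=0.8428 → 0.8428 [wait]  node(3,2) S=104.7897 payoff=0.0000 vs cont=0.0000 → 0.0000 [wait]  node(3,3) S=127.0710 payoff=0.0000 vs cont=0.0000 → 0.0000 [wait]  ⇒ S*(3)=-
t_2: node(2,0) S=78.4741 payoff=0.0000 vs cont=2.8713 → 2.8713 [wait]  node(2,1) S=95.1600 payoff=0.0000 vs cont=0.3384 → 0.3384 [wait]  node(2,2) S=115.3938 payoff=0.0000 vs cont=0.0000 → 0.0000 [wait]  ⇒ S*(2)=-
t_1: node(1,0) S=86.4153 payoff=0.0000 vs cont=1.3482 → 1.3482 [wait]  node(1,1) S=104.7897 payoff=0.0000 vs cont=0.1359 → 0.1359 [wait]  ⇒ S*(1)=-
t_0: node(0,0) S=95.1600 payoff=0.0000 vs cont=0.6198 → 0.6198 [wait]  ⇒ S*(0)=-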